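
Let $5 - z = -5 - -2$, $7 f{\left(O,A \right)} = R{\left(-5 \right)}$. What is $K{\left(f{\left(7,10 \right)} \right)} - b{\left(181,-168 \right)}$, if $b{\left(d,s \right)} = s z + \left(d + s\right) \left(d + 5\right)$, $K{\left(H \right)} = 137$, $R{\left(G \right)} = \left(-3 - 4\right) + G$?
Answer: $-937$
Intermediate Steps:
$R{\left(G \right)} = -7 + G$
$f{\left(O,A \right)} = - \frac{12}{7}$ ($f{\left(O,A \right)} = \frac{-7 - 5}{7} = \frac{1}{7} \left(-12\right) = - \frac{12}{7}$)
$z = 8$ ($z = 5 - \left(-5 - -2\right) = 5 - \left(-5 + 2\right) = 5 - -3 = 5 + 3 = 8$)
$b{\left(d,s \right)} = 8 s + \left(5 + d\right) \left(d + s\right)$ ($b{\left(d,s \right)} = s 8 + \left(d + s\right) \left(d + 5\right) = 8 s + \left(d + s\right) \left(5 + d\right) = 8 s + \left(5 + d\right) \left(d + s\right)$)
$K{\left(f{\left(7,10 \right)} \right)} - b{\left(181,-168 \right)} = 137 - \left(181^{2} + 5 \cdot 181 + 13 \left(-168\right) + 181 \left(-168\right)\right) = 137 - \left(32761 + 905 - 2184 - 30408\right) = 137 - 1074 = -937$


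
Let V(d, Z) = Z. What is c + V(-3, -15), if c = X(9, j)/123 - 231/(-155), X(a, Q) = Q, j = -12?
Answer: -86474/6355 ≈ -13.607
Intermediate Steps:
c = 8851/6355 (c = -12/123 - 231/(-155) = -12*1/123 - 231*(-1/155) = -4/41 + 231/155 = 8851/6355 ≈ 1.3928)
c + V(-3, -15) = 8851/6355 - 15 = -86474/6355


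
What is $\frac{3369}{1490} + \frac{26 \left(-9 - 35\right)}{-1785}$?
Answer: $\frac{308729}{106386} \approx 2.902$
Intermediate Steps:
$\frac{3369}{1490} + \frac{26 \left(-9 - 35\right)}{-1785} = 3369 \cdot \frac{1}{1490} + 26 \left(-44\right) \left(- \frac{1}{1785}\right) = \frac{3369}{1490} - - \frac{1144}{1785} = \frac{3369}{1490} + \frac{1144}{1785} = \frac{308729}{106386}$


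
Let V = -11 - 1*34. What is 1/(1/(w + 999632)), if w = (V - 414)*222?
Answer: 897734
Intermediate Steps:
V = -45 (V = -11 - 34 = -45)
w = -101898 (w = (-45 - 414)*222 = -459*222 = -101898)
1/(1/(w + 999632)) = 1/(1/(-101898 + 999632)) = 1/(1/897734) = 897734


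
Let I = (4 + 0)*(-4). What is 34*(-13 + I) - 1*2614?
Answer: -3600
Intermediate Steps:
I = -16 (I = 4*(-4) = -16)
34*(-13 + I) - 1*2614 = 34*(-13 - 16) - 1*2614 = 34*(-29) - 2614 = -986 - 2614 = -3600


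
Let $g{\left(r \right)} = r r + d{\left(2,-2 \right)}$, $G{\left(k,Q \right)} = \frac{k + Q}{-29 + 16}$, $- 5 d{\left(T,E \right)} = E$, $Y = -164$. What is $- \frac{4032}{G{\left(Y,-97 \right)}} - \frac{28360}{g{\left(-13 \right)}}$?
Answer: $- \frac{9045128}{24563} \approx -368.24$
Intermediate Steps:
$d{\left(T,E \right)} = - \frac{E}{5}$
$G{\left(k,Q \right)} = - \frac{Q}{13} - \frac{k}{13}$ ($G{\left(k,Q \right)} = \frac{Q + k}{-13} = \left(Q + k\right) \left(- \frac{1}{13}\right) = - \frac{Q}{13} - \frac{k}{13}$)
$g{\left(r \right)} = \frac{2}{5} + r^{2}$ ($g{\left(r \right)} = r r - - \frac{2}{5} = r^{2} + \frac{2}{5} = \frac{2}{5} + r^{2}$)
$- \frac{4032}{G{\left(Y,-97 \right)}} - \frac{28360}{g{\left(-13 \right)}} = - \frac{4032}{\left(- \frac{1}{13}\right) \left(-97\right) - - \frac{164}{13}} - \frac{28360}{\frac{2}{5} + \left(-13\right)^{2}} = - \frac{4032}{\frac{97}{13} + \frac{164}{13}} - \frac{28360}{\frac{2}{5} + 169} = - \frac{4032}{\frac{261}{13}} - \frac{28360}{\frac{847}{5}} = \left(-4032\right) \frac{13}{261} - \frac{141800}{847} = - \frac{5824}{29} - \frac{141800}{847} = - \frac{9045128}{24563}$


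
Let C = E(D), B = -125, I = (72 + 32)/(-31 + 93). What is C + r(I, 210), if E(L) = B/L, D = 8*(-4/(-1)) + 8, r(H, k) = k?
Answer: 1655/8 ≈ 206.88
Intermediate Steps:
I = 52/31 (I = 104/62 = 104*(1/62) = 52/31 ≈ 1.6774)
D = 40 (D = 8*(-4*(-1)) + 8 = 8*4 + 8 = 32 + 8 = 40)
E(L) = -125/L
C = -25/8 (C = -125/40 = -125*1/40 = -25/8 ≈ -3.1250)
C + r(I, 210) = -25/8 + 210 = 1655/8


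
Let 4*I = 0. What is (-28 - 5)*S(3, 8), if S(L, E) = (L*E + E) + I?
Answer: -1056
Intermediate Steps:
I = 0 (I = (¼)*0 = 0)
S(L, E) = E + E*L (S(L, E) = (L*E + E) + 0 = (E*L + E) + 0 = (E + E*L) + 0 = E + E*L)
(-28 - 5)*S(3, 8) = (-28 - 5)*(8*(1 + 3)) = -264*4 = -33*32 = -1056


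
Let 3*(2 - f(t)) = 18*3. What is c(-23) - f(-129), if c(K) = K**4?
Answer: 279857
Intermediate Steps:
f(t) = -16 (f(t) = 2 - 6*3 = 2 - 1/3*54 = 2 - 18 = -16)
c(-23) - f(-129) = (-23)**4 - 1*(-16) = 279841 + 16 = 279857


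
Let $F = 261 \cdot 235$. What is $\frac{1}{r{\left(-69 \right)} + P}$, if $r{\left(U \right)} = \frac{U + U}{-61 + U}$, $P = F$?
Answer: $\frac{65}{3986844} \approx 1.6304 \cdot 10^{-5}$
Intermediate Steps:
$F = 61335$
$P = 61335$
$r{\left(U \right)} = \frac{2 U}{-61 + U}$
$\frac{1}{r{\left(-69 \right)} + P} = \frac{1}{2 \left(-69\right) \frac{1}{-61 - 69} + 61335} = \frac{1}{2 \left(-69\right) \frac{1}{-130} + 61335} = \frac{1}{2 \left(-69\right) \left(- \frac{1}{130}\right) + 61335} = \frac{1}{\frac{69}{65} + 61335} = \frac{1}{\frac{3986844}{65}} = \frac{65}{3986844}$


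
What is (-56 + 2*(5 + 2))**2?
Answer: 1764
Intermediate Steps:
(-56 + 2*(5 + 2))**2 = (-56 + 2*7)**2 = (-56 + 14)**2 = (-42)**2 = 1764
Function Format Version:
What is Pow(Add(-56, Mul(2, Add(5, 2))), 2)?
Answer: 1764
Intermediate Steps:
Pow(Add(-56, Mul(2, Add(5, 2))), 2) = Pow(Add(-56, Mul(2, 7)), 2) = Pow(Add(-56, 14), 2) = Pow(-42, 2) = 1764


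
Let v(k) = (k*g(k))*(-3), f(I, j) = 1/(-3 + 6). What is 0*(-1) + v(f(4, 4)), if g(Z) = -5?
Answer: 5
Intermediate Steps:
f(I, j) = 1/3
v(k) = 15*k (v(k) = (k*(-5))*(-3) = -5*k*(-3) = 15*k)
0*(-1) + v(f(4, 4)) = 0*(-1) + 15*(1/3) = 0 + 5 = 5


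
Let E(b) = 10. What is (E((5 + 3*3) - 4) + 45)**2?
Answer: 3025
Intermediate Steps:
(E((5 + 3*3) - 4) + 45)**2 = (10 + 45)**2 = 55**2 = 3025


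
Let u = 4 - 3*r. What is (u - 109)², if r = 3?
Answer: 12996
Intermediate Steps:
u = -5 (u = 4 - 3*3 = 4 - 9 = -5)
(u - 109)² = (-5 - 109)² = (-114)² = 12996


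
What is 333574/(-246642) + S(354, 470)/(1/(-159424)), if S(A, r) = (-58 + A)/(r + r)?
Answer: -30955391503/616605 ≈ -50203.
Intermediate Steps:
S(A, r) = (-58 + A)/(2*r) (S(A, r) = (-58 + A)/((2*r)) = (-58 + A)*(1/(2*r)) = (-58 + A)/(2*r))
333574/(-246642) + S(354, 470)/(1/(-159424)) = 333574/(-246642) + ((1/2)*(-58 + 354)/470)/(1/(-159424)) = 333574*(-1/246642) + ((1/2)*(1/470)*296)/(-1/159424) = -166787/123321 + (74/235)*(-159424) = -166787/123321 - 251008/5 = -30955391503/616605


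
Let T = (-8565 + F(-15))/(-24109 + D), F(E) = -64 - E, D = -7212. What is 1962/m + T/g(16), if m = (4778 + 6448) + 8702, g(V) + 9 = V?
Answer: 300911203/2184577108 ≈ 0.13774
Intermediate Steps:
g(V) = -9 + V
m = 19928 (m = 11226 + 8702 = 19928)
T = 8614/31321 (T = (-8565 + (-64 - 1*(-15)))/(-24109 - 7212) = (-8565 + (-64 + 15))/(-31321) = (-8565 - 49)*(-1/31321) = -8614*(-1/31321) = 8614/31321 ≈ 0.27502)
1962/m + T/g(16) = 1962/19928 + 8614/(31321*(-9 + 16)) = 1962*(1/19928) + (8614/31321)/7 = 981/9964 + (8614/31321)*(⅐) = 981/9964 + 8614/219247 = 300911203/2184577108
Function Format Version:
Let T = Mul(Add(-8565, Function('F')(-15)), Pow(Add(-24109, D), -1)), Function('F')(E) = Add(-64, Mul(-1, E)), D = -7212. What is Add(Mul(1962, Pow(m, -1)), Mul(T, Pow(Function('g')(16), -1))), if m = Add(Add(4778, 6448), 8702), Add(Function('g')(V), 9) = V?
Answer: Rational(300911203, 2184577108) ≈ 0.13774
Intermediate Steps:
Function('g')(V) = Add(-9, V)
m = 19928 (m = Add(11226, 8702) = 19928)
T = Rational(8614, 31321) (T = Mul(Add(-8565, Add(-64, Mul(-1, -15))), Pow(Add(-24109, -7212), -1)) = Mul(Add(-8565, Add(-64, 15)), Pow(-31321, -1)) = Mul(Add(-8565, -49), Rational(-1, 31321)) = Mul(-8614, Rational(-1, 31321)) = Rational(8614, 31321) ≈ 0.27502)
Add(Mul(1962, Pow(m, -1)), Mul(T, Pow(Function('g')(16), -1))) = Add(Mul(1962, Pow(19928, -1)), Mul(Rational(8614, 31321), Pow(Add(-9, 16), -1))) = Add(Mul(1962, Rational(1, 19928)), Mul(Rational(8614, 31321), Pow(7, -1))) = Add(Rational(981, 9964), Mul(Rational(8614, 31321), Rational(1, 7))) = Add(Rational(981, 9964), Rational(8614, 219247)) = Rational(300911203, 2184577108)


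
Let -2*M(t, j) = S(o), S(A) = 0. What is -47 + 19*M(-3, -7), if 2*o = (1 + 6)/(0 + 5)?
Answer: -47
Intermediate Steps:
o = 7/10 (o = ((1 + 6)/(0 + 5))/2 = (7/5)/2 = (7*(1/5))/2 = (1/2)*(7/5) = 7/10 ≈ 0.70000)
M(t, j) = 0 (M(t, j) = -1/2*0 = 0)
-47 + 19*M(-3, -7) = -47 + 19*0 = -47 + 0 = -47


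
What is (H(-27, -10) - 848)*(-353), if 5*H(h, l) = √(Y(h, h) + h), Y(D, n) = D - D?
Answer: 299344 - 1059*I*√3/5 ≈ 2.9934e+5 - 366.85*I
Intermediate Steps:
Y(D, n) = 0
H(h, l) = √h/5 (H(h, l) = √(0 + h)/5 = √h/5)
(H(-27, -10) - 848)*(-353) = (√(-27)/5 - 848)*(-353) = ((3*I*√3)/5 - 848)*(-353) = (3*I*√3/5 - 848)*(-353) = (-848 + 3*I*√3/5)*(-353) = 299344 - 1059*I*√3/5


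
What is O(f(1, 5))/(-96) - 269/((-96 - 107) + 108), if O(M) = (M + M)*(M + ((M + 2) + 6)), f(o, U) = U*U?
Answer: -62419/2280 ≈ -27.377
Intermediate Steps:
f(o, U) = U²
O(M) = 2*M*(8 + 2*M) (O(M) = (2*M)*(M + ((2 + M) + 6)) = (2*M)*(M + (8 + M)) = (2*M)*(8 + 2*M) = 2*M*(8 + 2*M))
O(f(1, 5))/(-96) - 269/((-96 - 107) + 108) = (4*5²*(4 + 5²))/(-96) - 269/((-96 - 107) + 108) = (4*25*(4 + 25))*(-1/96) - 269/(-203 + 108) = (4*25*29)*(-1/96) - 269/(-95) = 2900*(-1/96) - 269*(-1/95) = -725/24 + 269/95 = -62419/2280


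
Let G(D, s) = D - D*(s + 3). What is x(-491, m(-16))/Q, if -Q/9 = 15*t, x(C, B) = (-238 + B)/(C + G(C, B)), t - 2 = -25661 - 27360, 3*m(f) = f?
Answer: 146/9137347479 ≈ 1.5978e-8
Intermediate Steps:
m(f) = f/3
t = -53019 (t = 2 + (-25661 - 27360) = 2 - 53021 = -53019)
G(D, s) = D - D*(3 + s)
x(C, B) = (-238 + B)/(C - C*(2 + B))
Q = 7157565 (Q = -135*(-53019) = -9*(-795285) = 7157565)
x(-491, m(-16))/Q = ((238 - (-16)/3)/((-491)*(1 + (⅓)*(-16))))/7157565 = -(238 - 1*(-16/3))/(491*(1 - 16/3))*(1/7157565) = -(238 + 16/3)/(491*(-13/3))*(1/7157565) = -1/491*(-3/13)*730/3*(1/7157565) = (730/6383)*(1/7157565) = 146/9137347479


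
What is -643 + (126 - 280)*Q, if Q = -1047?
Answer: 160595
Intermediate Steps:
-643 + (126 - 280)*Q = -643 + (126 - 280)*(-1047) = -643 - 154*(-1047) = -643 + 161238 = 160595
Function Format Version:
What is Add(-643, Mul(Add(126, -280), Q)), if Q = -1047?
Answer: 160595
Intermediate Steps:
Add(-643, Mul(Add(126, -280), Q)) = Add(-643, Mul(Add(126, -280), -1047)) = Add(-643, Mul(-154, -1047)) = Add(-643, 161238) = 160595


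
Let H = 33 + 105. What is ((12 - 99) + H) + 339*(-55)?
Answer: -18594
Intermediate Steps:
H = 138
((12 - 99) + H) + 339*(-55) = ((12 - 99) + 138) + 339*(-55) = (-87 + 138) - 18645 = 51 - 18645 = -18594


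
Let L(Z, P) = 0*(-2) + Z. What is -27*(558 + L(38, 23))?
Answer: -16092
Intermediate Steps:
L(Z, P) = Z (L(Z, P) = 0 + Z = Z)
-27*(558 + L(38, 23)) = -27*(558 + 38) = -27*596 = -16092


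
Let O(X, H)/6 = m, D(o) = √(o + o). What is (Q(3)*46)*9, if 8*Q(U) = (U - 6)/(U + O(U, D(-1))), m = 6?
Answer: -207/52 ≈ -3.9808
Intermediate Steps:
D(o) = √2*√o (D(o) = √(2*o) = √2*√o)
O(X, H) = 36 (O(X, H) = 6*6 = 36)
Q(U) = (-6 + U)/(8*(36 + U)) (Q(U) = ((U - 6)/(U + 36))/8 = ((-6 + U)/(36 + U))/8 = (-6 + U)/(8*(36 + U)))
(Q(3)*46)*9 = (((-6 + 3)/(8*(36 + 3)))*46)*9 = (((⅛)*(-3)/39)*46)*9 = (((⅛)*(1/39)*(-3))*46)*9 = -1/104*46*9 = -23/52*9 = -207/52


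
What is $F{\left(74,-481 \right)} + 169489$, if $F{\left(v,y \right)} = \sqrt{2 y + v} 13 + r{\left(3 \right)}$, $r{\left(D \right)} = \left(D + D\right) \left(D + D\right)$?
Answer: $169525 + 26 i \sqrt{222} \approx 1.6953 \cdot 10^{5} + 387.39 i$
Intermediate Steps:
$r{\left(D \right)} = 4 D^{2}$ ($r{\left(D \right)} = 2 D 2 D = 4 D^{2}$)
$F{\left(v,y \right)} = 36 + 13 \sqrt{v + 2 y}$ ($F{\left(v,y \right)} = \sqrt{2 y + v} 13 + 4 \cdot 3^{2} = \sqrt{v + 2 y} 13 + 4 \cdot 9 = 13 \sqrt{v + 2 y} + 36 = 36 + 13 \sqrt{v + 2 y}$)
$F{\left(74,-481 \right)} + 169489 = \left(36 + 13 \sqrt{74 + 2 \left(-481\right)}\right) + 169489 = \left(36 + 13 \sqrt{74 - 962}\right) + 169489 = \left(36 + 13 \sqrt{-888}\right) + 169489 = \left(36 + 13 \cdot 2 i \sqrt{222}\right) + 169489 = \left(36 + 26 i \sqrt{222}\right) + 169489 = 169525 + 26 i \sqrt{222}$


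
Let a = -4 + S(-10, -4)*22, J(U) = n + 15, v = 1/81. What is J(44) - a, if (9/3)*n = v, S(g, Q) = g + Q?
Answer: 79462/243 ≈ 327.00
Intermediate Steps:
v = 1/81 ≈ 0.012346
S(g, Q) = Q + g
n = 1/243 (n = (⅓)*(1/81) = 1/243 ≈ 0.0041152)
J(U) = 3646/243 (J(U) = 1/243 + 15 = 3646/243)
a = -312 (a = -4 + (-4 - 10)*22 = -4 - 14*22 = -4 - 308 = -312)
J(44) - a = 3646/243 - 1*(-312) = 3646/243 + 312 = 79462/243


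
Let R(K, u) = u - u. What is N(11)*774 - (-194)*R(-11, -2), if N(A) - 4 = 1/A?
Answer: 34830/11 ≈ 3166.4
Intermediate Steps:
N(A) = 4 + 1/A
R(K, u) = 0
N(11)*774 - (-194)*R(-11, -2) = (4 + 1/11)*774 - (-194)*0 = (4 + 1/11)*774 - 1*0 = (45/11)*774 + 0 = 34830/11 + 0 = 34830/11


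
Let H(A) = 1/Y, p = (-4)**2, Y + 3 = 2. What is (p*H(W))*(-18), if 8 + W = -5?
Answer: 288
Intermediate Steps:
Y = -1 (Y = -3 + 2 = -1)
W = -13 (W = -8 - 5 = -13)
p = 16
H(A) = -1 (H(A) = 1/(-1) = -1)
(p*H(W))*(-18) = (16*(-1))*(-18) = -16*(-18) = 288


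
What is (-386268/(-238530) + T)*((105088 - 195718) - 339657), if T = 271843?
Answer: -4650190283965941/39755 ≈ -1.1697e+11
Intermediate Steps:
(-386268/(-238530) + T)*((105088 - 195718) - 339657) = (-386268/(-238530) + 271843)*((105088 - 195718) - 339657) = (-386268*(-1/238530) + 271843)*(-90630 - 339657) = (64378/39755 + 271843)*(-430287) = (10807182843/39755)*(-430287) = -4650190283965941/39755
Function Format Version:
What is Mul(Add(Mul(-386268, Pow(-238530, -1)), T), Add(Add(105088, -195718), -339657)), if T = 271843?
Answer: Rational(-4650190283965941, 39755) ≈ -1.1697e+11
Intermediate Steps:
Mul(Add(Mul(-386268, Pow(-238530, -1)), T), Add(Add(105088, -195718), -339657)) = Mul(Add(Mul(-386268, Pow(-238530, -1)), 271843), Add(Add(105088, -195718), -339657)) = Mul(Add(Mul(-386268, Rational(-1, 238530)), 271843), Add(-90630, -339657)) = Mul(Add(Rational(64378, 39755), 271843), -430287) = Mul(Rational(10807182843, 39755), -430287) = Rational(-4650190283965941, 39755)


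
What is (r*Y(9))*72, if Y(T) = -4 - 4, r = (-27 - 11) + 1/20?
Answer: 109296/5 ≈ 21859.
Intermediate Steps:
r = -759/20 (r = -38 + 1/20 = -759/20 ≈ -37.950)
Y(T) = -8
(r*Y(9))*72 = -759/20*(-8)*72 = (1518/5)*72 = 109296/5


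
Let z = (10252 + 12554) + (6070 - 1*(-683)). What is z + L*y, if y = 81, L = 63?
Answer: 34662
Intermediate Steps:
z = 29559 (z = 22806 + (6070 + 683) = 22806 + 6753 = 29559)
z + L*y = 29559 + 63*81 = 29559 + 5103 = 34662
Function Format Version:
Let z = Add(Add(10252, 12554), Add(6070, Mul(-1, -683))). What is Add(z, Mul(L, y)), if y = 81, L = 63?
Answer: 34662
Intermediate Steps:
z = 29559 (z = Add(22806, Add(6070, 683)) = Add(22806, 6753) = 29559)
Add(z, Mul(L, y)) = Add(29559, Mul(63, 81)) = Add(29559, 5103) = 34662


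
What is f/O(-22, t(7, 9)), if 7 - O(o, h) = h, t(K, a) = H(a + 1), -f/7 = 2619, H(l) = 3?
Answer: -18333/4 ≈ -4583.3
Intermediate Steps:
f = -18333 (f = -7*2619 = -18333)
t(K, a) = 3
O(o, h) = 7 - h
f/O(-22, t(7, 9)) = -18333/(7 - 1*3) = -18333/(7 - 3) = -18333/4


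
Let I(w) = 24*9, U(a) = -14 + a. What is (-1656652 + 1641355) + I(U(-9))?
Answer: -15081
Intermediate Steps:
I(w) = 216
(-1656652 + 1641355) + I(U(-9)) = (-1656652 + 1641355) + 216 = -15297 + 216 = -15081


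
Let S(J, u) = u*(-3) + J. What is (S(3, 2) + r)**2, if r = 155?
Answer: 23104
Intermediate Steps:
S(J, u) = J - 3*u (S(J, u) = -3*u + J = J - 3*u)
(S(3, 2) + r)**2 = ((3 - 3*2) + 155)**2 = ((3 - 6) + 155)**2 = (-3 + 155)**2 = 152**2 = 23104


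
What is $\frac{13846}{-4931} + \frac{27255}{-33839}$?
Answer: $- \frac{602929199}{166860109} \approx -3.6134$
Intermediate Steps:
$\frac{13846}{-4931} + \frac{27255}{-33839} = 13846 \left(- \frac{1}{4931}\right) + 27255 \left(- \frac{1}{33839}\right) = - \frac{13846}{4931} - \frac{27255}{33839} = - \frac{602929199}{166860109}$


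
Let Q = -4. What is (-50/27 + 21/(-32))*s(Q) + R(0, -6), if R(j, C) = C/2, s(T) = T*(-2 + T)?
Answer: -2275/36 ≈ -63.194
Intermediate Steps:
R(j, C) = C/2 (R(j, C) = C*(1/2) = C/2)
(-50/27 + 21/(-32))*s(Q) + R(0, -6) = (-50/27 + 21/(-32))*(-4*(-2 - 4)) + (1/2)*(-6) = (-50*1/27 + 21*(-1/32))*(-4*(-6)) - 3 = (-50/27 - 21/32)*24 - 3 = -2167/864*24 - 3 = -2167/36 - 3 = -2275/36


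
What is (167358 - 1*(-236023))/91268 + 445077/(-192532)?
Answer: 2315153941/1098250661 ≈ 2.1080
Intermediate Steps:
(167358 - 1*(-236023))/91268 + 445077/(-192532) = (167358 + 236023)*(1/91268) + 445077*(-1/192532) = 403381*(1/91268) - 445077/192532 = 403381/91268 - 445077/192532 = 2315153941/1098250661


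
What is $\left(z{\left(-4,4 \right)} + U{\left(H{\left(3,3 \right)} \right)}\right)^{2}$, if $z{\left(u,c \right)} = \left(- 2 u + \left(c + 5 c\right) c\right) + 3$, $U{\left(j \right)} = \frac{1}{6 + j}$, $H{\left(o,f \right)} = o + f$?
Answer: $\frac{1651225}{144} \approx 11467.0$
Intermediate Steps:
$H{\left(o,f \right)} = f + o$
$z{\left(u,c \right)} = 3 - 2 u + 6 c^{2}$ ($z{\left(u,c \right)} = \left(- 2 u + 6 c c\right) + 3 = \left(- 2 u + 6 c^{2}\right) + 3 = 3 - 2 u + 6 c^{2}$)
$\left(z{\left(-4,4 \right)} + U{\left(H{\left(3,3 \right)} \right)}\right)^{2} = \left(\left(3 - -8 + 6 \cdot 4^{2}\right) + \frac{1}{6 + \left(3 + 3\right)}\right)^{2} = \left(\left(3 + 8 + 6 \cdot 16\right) + \frac{1}{6 + 6}\right)^{2} = \left(\left(3 + 8 + 96\right) + \frac{1}{12}\right)^{2} = \left(107 + \frac{1}{12}\right)^{2} = \left(\frac{1285}{12}\right)^{2} = \frac{1651225}{144}$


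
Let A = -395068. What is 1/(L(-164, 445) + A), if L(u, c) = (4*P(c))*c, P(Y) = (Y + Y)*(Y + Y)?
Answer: 1/1409542932 ≈ 7.0945e-10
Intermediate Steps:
P(Y) = 4*Y**2 (P(Y) = (2*Y)*(2*Y) = 4*Y**2)
L(u, c) = 16*c**3 (L(u, c) = (4*(4*c**2))*c = (16*c**2)*c = 16*c**3)
1/(L(-164, 445) + A) = 1/(16*445**3 - 395068) = 1/(16*88121125 - 395068) = 1/(1409938000 - 395068) = 1/1409542932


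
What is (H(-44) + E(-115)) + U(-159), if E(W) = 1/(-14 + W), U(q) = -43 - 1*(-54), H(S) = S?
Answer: -4258/129 ≈ -33.008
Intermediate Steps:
U(q) = 11 (U(q) = -43 + 54 = 11)
(H(-44) + E(-115)) + U(-159) = (-44 + 1/(-14 - 115)) + 11 = (-44 + 1/(-129)) + 11 = (-44 - 1/129) + 11 = -5677/129 + 11 = -4258/129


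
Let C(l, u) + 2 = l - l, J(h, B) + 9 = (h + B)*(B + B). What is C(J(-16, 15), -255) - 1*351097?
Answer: -351099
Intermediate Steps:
J(h, B) = -9 + 2*B*(B + h) (J(h, B) = -9 + (h + B)*(B + B) = -9 + (B + h)*(2*B) = -9 + 2*B*(B + h))
C(l, u) = -2 (C(l, u) = -2 + (l - l) = -2 + 0 = -2)
C(J(-16, 15), -255) - 1*351097 = -2 - 1*351097 = -2 - 351097 = -351099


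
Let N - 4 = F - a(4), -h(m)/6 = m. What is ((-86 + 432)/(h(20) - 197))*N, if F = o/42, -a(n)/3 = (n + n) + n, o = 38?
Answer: -297214/6657 ≈ -44.647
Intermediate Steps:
h(m) = -6*m
a(n) = -9*n (a(n) = -3*((n + n) + n) = -3*(2*n + n) = -9*n)
F = 19/21 (F = 38/42 = 38*(1/42) = 19/21 ≈ 0.90476)
N = 859/21 (N = 4 + (19/21 - (-9)*4) = 4 + (19/21 - 1*(-36)) = 4 + (19/21 + 36) = 4 + 775/21 = 859/21 ≈ 40.905)
((-86 + 432)/(h(20) - 197))*N = ((-86 + 432)/(-6*20 - 197))*(859/21) = (346/(-120 - 197))*(859/21) = (346/(-317))*(859/21) = (346*(-1/317))*(859/21) = -346/317*859/21 = -297214/6657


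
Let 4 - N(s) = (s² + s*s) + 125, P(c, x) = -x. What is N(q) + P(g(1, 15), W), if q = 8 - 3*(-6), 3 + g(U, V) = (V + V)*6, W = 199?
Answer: -1672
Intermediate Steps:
g(U, V) = -3 + 12*V (g(U, V) = -3 + (V + V)*6 = -3 + (2*V)*6 = -3 + 12*V)
q = 26 (q = 8 + 18 = 26)
N(s) = -121 - 2*s² (N(s) = 4 - ((s² + s*s) + 125) = 4 - ((s² + s²) + 125) = 4 - (2*s² + 125) = 4 - (125 + 2*s²) = 4 + (-125 - 2*s²) = -121 - 2*s²)
N(q) + P(g(1, 15), W) = (-121 - 2*26²) - 1*199 = (-121 - 2*676) - 199 = (-121 - 1352) - 199 = -1473 - 199 = -1672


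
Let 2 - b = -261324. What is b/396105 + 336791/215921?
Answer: 189830370301/85527387705 ≈ 2.2195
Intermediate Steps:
b = 261326 (b = 2 - 1*(-261324) = 2 + 261324 = 261326)
b/396105 + 336791/215921 = 261326/396105 + 336791/215921 = 189830370301/85527387705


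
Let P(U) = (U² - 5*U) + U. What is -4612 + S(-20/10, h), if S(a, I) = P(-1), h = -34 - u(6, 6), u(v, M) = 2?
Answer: -4607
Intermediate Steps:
P(U) = U² - 4*U
h = -36 (h = -34 - 1*2 = -34 - 2 = -36)
S(a, I) = 5 (S(a, I) = -(-4 - 1) = -1*(-5) = 5)
-4612 + S(-20/10, h) = -4612 + 5 = -4607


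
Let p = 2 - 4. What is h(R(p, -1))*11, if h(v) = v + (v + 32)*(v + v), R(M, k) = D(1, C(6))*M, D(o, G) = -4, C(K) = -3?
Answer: 7128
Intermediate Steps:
p = -2
R(M, k) = -4*M
h(v) = v + 2*v*(32 + v) (h(v) = v + (32 + v)*(2*v) = v + 2*v*(32 + v))
h(R(p, -1))*11 = ((-4*(-2))*(65 + 2*(-4*(-2))))*11 = (8*(65 + 2*8))*11 = (8*(65 + 16))*11 = (8*81)*11 = 648*11 = 7128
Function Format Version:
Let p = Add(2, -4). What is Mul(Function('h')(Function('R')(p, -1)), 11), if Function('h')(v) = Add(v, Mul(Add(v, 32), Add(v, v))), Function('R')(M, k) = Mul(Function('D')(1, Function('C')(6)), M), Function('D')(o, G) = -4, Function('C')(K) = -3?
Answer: 7128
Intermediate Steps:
p = -2
Function('R')(M, k) = Mul(-4, M)
Function('h')(v) = Add(v, Mul(2, v, Add(32, v))) (Function('h')(v) = Add(v, Mul(Add(32, v), Mul(2, v))) = Add(v, Mul(2, v, Add(32, v))))
Mul(Function('h')(Function('R')(p, -1)), 11) = Mul(Mul(Mul(-4, -2), Add(65, Mul(2, Mul(-4, -2)))), 11) = Mul(Mul(8, Add(65, Mul(2, 8))), 11) = Mul(Mul(8, Add(65, 16)), 11) = Mul(Mul(8, 81), 11) = Mul(648, 11) = 7128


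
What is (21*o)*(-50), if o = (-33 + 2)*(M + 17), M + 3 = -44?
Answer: -976500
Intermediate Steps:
M = -47 (M = -3 - 44 = -47)
o = 930 (o = (-33 + 2)*(-47 + 17) = -31*(-30) = 930)
(21*o)*(-50) = (21*930)*(-50) = 19530*(-50) = -976500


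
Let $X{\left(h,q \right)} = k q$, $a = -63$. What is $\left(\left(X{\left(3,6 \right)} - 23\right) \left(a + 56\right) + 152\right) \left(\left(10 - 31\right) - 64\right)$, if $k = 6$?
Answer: $-5185$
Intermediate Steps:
$X{\left(h,q \right)} = 6 q$
$\left(\left(X{\left(3,6 \right)} - 23\right) \left(a + 56\right) + 152\right) \left(\left(10 - 31\right) - 64\right) = \left(\left(6 \cdot 6 - 23\right) \left(-63 + 56\right) + 152\right) \left(\left(10 - 31\right) - 64\right) = \left(\left(36 - 23\right) \left(-7\right) + 152\right) \left(-21 - 64\right) = \left(13 \left(-7\right) + 152\right) \left(-85\right) = \left(-91 + 152\right) \left(-85\right) = 61 \left(-85\right) = -5185$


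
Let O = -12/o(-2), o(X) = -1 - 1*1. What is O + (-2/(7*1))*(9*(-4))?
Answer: 114/7 ≈ 16.286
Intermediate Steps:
o(X) = -2 (o(X) = -1 - 1 = -2)
O = 6 (O = -12/(-2) = -12*(-½) = 6)
O + (-2/(7*1))*(9*(-4)) = 6 + (-2/(7*1))*(9*(-4)) = 6 - 2/7*(-36) = 6 + 72/7 = 114/7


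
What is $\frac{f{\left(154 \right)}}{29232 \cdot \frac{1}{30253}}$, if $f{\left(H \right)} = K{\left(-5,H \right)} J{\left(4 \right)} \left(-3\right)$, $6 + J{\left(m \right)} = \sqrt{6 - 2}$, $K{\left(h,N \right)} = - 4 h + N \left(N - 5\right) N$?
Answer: $\frac{26726286778}{609} \approx 4.3886 \cdot 10^{7}$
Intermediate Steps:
$K{\left(h,N \right)} = - 4 h + N^{2} \left(-5 + N\right)$ ($K{\left(h,N \right)} = - 4 h + N \left(-5 + N\right) N = - 4 h + N^{2} \left(-5 + N\right)$)
$J{\left(m \right)} = -4$ ($J{\left(m \right)} = -6 + \sqrt{6 - 2} = -6 + \sqrt{4} = -6 + 2 = -4$)
$f{\left(H \right)} = 240 - 60 H^{2} + 12 H^{3}$ ($f{\left(H \right)} = \left(H^{3} - 5 H^{2} - -20\right) \left(-4\right) \left(-3\right) = \left(H^{3} - 5 H^{2} + 20\right) \left(-4\right) \left(-3\right) = \left(20 + H^{3} - 5 H^{2}\right) \left(-4\right) \left(-3\right) = \left(-80 - 4 H^{3} + 20 H^{2}\right) \left(-3\right) = 240 - 60 H^{2} + 12 H^{3}$)
$\frac{f{\left(154 \right)}}{29232 \cdot \frac{1}{30253}} = \frac{240 - 60 \cdot 154^{2} + 12 \cdot 154^{3}}{29232 \cdot \frac{1}{30253}} = \frac{240 - 1422960 + 12 \cdot 3652264}{29232 \cdot \frac{1}{30253}} = \frac{240 - 1422960 + 43827168}{\frac{29232}{30253}} = 42404448 \cdot \frac{30253}{29232} = \frac{26726286778}{609}$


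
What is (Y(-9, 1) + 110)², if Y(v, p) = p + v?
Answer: 10404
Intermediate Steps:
(Y(-9, 1) + 110)² = ((1 - 9) + 110)² = (-8 + 110)² = 102² = 10404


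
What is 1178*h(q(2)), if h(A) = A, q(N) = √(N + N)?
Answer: 2356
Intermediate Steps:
q(N) = √2*√N (q(N) = √(2*N) = √2*√N)
1178*h(q(2)) = 1178*(√2*√2) = 1178*2 = 2356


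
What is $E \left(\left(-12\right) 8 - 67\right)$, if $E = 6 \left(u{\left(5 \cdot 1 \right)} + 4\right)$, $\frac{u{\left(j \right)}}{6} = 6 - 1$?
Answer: $-33252$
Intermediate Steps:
$u{\left(j \right)} = 30$ ($u{\left(j \right)} = 6 \left(6 - 1\right) = 6 \cdot 5 = 30$)
$E = 204$ ($E = 6 \left(30 + 4\right) = 6 \cdot 34 = 204$)
$E \left(\left(-12\right) 8 - 67\right) = 204 \left(\left(-12\right) 8 - 67\right) = 204 \left(-96 - 67\right) = 204 \left(-163\right) = -33252$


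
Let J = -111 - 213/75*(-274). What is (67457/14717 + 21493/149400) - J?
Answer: -1456503513487/2198719800 ≈ -662.43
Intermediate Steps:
J = 16679/25 (J = -111 - 213*1/75*(-274) = -111 - 71/25*(-274) = -111 + 19454/25 = 16679/25 ≈ 667.16)
(67457/14717 + 21493/149400) - J = (67457/14717 + 21493/149400) - 1*16679/25 = (67457*(1/14717) + 21493*(1/149400)) - 16679/25 = (67457/14717 + 21493/149400) - 16679/25 = 10394388281/2198719800 - 16679/25 = -1456503513487/2198719800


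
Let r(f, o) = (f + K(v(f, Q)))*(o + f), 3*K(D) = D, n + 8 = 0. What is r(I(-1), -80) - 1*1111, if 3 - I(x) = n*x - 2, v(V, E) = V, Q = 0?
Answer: -779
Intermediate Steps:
n = -8 (n = -8 + 0 = -8)
K(D) = D/3
I(x) = 5 + 8*x (I(x) = 3 - (-8*x - 2) = 3 - (-2 - 8*x) = 3 + (2 + 8*x) = 5 + 8*x)
r(f, o) = 4*f*(f + o)/3 (r(f, o) = (f + f/3)*(o + f) = (4*f/3)*(f + o) = 4*f*(f + o)/3)
r(I(-1), -80) - 1*1111 = 4*(5 + 8*(-1))*((5 + 8*(-1)) - 80)/3 - 1*1111 = 4*(5 - 8)*((5 - 8) - 80)/3 - 1111 = (4/3)*(-3)*(-3 - 80) - 1111 = (4/3)*(-3)*(-83) - 1111 = 332 - 1111 = -779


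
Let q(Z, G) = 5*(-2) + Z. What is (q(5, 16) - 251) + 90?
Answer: -166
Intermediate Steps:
q(Z, G) = -10 + Z
(q(5, 16) - 251) + 90 = ((-10 + 5) - 251) + 90 = (-5 - 251) + 90 = -256 + 90 = -166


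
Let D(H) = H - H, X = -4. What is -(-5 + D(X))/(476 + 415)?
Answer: 5/891 ≈ 0.0056117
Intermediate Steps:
D(H) = 0
-(-5 + D(X))/(476 + 415) = -(-5 + 0)/(476 + 415) = -(-5)/891 = -1*(-5/891) = 5/891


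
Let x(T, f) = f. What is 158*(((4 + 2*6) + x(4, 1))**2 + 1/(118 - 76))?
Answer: 958981/21 ≈ 45666.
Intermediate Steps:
158*(((4 + 2*6) + x(4, 1))**2 + 1/(118 - 76)) = 158*(((4 + 2*6) + 1)**2 + 1/(118 - 76)) = 158*(((4 + 12) + 1)**2 + 1/42) = 158*((16 + 1)**2 + 1/42) = 158*(17**2 + 1/42) = 158*(289 + 1/42) = 158*(12139/42) = 958981/21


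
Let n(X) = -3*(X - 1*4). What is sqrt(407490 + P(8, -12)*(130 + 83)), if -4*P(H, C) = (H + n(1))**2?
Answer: 153*sqrt(67)/2 ≈ 626.18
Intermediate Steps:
n(X) = 12 - 3*X (n(X) = -3*(X - 4) = -3*(-4 + X) = 12 - 3*X)
P(H, C) = -(9 + H)**2/4 (P(H, C) = -(H + (12 - 3*1))**2/4 = -(H + (12 - 3))**2/4 = -(H + 9)**2/4 = -(9 + H)**2/4)
sqrt(407490 + P(8, -12)*(130 + 83)) = sqrt(407490 + (-(9 + 8)**2/4)*(130 + 83)) = sqrt(407490 - 1/4*17**2*213) = sqrt(407490 - 1/4*289*213) = sqrt(407490 - 289/4*213) = sqrt(407490 - 61557/4) = sqrt(1568403/4) = 153*sqrt(67)/2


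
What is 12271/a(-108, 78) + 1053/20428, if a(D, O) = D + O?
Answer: -125320199/306420 ≈ -408.98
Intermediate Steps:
12271/a(-108, 78) + 1053/20428 = 12271/(-108 + 78) + 1053/20428 = 12271/(-30) + 1053*(1/20428) = 12271*(-1/30) + 1053/20428 = -12271/30 + 1053/20428 = -125320199/306420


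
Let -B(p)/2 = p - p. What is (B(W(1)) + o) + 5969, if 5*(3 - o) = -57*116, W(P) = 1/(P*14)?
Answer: 36472/5 ≈ 7294.4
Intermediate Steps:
W(P) = 1/(14*P) (W(P) = (1/14)/P = 1/(14*P))
B(p) = 0 (B(p) = -2*(p - p) = -2*0 = 0)
o = 6627/5 (o = 3 - (-57)*116/5 = 3 - ⅕*(-6612) = 3 + 6612/5 = 6627/5 ≈ 1325.4)
(B(W(1)) + o) + 5969 = (0 + 6627/5) + 5969 = 6627/5 + 5969 = 36472/5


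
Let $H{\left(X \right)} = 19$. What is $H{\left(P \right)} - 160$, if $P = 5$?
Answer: $-141$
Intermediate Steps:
$H{\left(P \right)} - 160 = 19 - 160 = -141$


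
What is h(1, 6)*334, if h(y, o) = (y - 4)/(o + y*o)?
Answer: -167/2 ≈ -83.500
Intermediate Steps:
h(y, o) = (-4 + y)/(o + o*y)
h(1, 6)*334 = ((-4 + 1)/(6*(1 + 1)))*334 = ((⅙)*(-3)/2)*334 = ((⅙)*(½)*(-3))*334 = -¼*334 = -167/2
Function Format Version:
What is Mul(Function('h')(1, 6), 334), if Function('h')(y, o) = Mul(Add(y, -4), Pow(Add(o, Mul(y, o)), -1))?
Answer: Rational(-167, 2) ≈ -83.500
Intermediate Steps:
Function('h')(y, o) = Mul(Pow(Add(o, Mul(o, y)), -1), Add(-4, y)) (Function('h')(y, o) = Mul(Add(-4, y), Pow(Add(o, Mul(o, y)), -1)) = Mul(Pow(Add(o, Mul(o, y)), -1), Add(-4, y)))
Mul(Function('h')(1, 6), 334) = Mul(Mul(Pow(6, -1), Pow(Add(1, 1), -1), Add(-4, 1)), 334) = Mul(Mul(Rational(1, 6), Pow(2, -1), -3), 334) = Mul(Mul(Rational(1, 6), Rational(1, 2), -3), 334) = Mul(Rational(-1, 4), 334) = Rational(-167, 2)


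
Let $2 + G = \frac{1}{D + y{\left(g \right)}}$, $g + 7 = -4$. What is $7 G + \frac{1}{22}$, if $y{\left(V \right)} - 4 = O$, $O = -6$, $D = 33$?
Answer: $- \frac{9363}{682} \approx -13.729$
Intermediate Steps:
$g = -11$ ($g = -7 - 4 = -11$)
$y{\left(V \right)} = -2$ ($y{\left(V \right)} = 4 - 6 = -2$)
$G = - \frac{61}{31}$ ($G = -2 + \frac{1}{33 - 2} = -2 + \frac{1}{31} = - \frac{61}{31} \approx -1.9677$)
$7 G + \frac{1}{22} = 7 \left(- \frac{61}{31}\right) + \frac{1}{22} = - \frac{427}{31} + \frac{1}{22} = - \frac{9363}{682}$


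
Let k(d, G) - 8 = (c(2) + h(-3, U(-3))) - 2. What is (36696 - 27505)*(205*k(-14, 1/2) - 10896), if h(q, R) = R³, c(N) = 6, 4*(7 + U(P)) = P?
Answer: -61093119269/64 ≈ -9.5458e+8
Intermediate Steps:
U(P) = -7 + P/4
k(d, G) = -29023/64 (k(d, G) = 8 + ((6 + (-7 + (¼)*(-3))³) - 2) = 8 + ((6 + (-7 - ¾)³) - 2) = 8 + ((6 + (-31/4)³) - 2) = 8 + ((6 - 29791/64) - 2) = 8 + (-29407/64 - 2) = 8 - 29535/64 = -29023/64)
(36696 - 27505)*(205*k(-14, 1/2) - 10896) = (36696 - 27505)*(205*(-29023/64) - 10896) = 9191*(-5949715/64 - 10896) = 9191*(-6647059/64) = -61093119269/64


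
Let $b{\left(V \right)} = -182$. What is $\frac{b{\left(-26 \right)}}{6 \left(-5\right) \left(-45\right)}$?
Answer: $- \frac{91}{675} \approx -0.13481$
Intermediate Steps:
$\frac{b{\left(-26 \right)}}{6 \left(-5\right) \left(-45\right)} = - \frac{182}{6 \left(-5\right) \left(-45\right)} = - \frac{182}{\left(-30\right) \left(-45\right)} = - \frac{182}{1350} = \left(-182\right) \frac{1}{1350} = - \frac{91}{675}$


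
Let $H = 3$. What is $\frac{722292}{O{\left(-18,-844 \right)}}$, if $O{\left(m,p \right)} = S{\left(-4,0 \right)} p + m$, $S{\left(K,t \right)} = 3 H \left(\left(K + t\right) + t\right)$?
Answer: $\frac{120382}{5061} \approx 23.786$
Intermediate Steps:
$S{\left(K,t \right)} = 9 K + 18 t$ ($S{\left(K,t \right)} = 3 \cdot 3 \left(\left(K + t\right) + t\right) = 9 \left(K + 2 t\right) = 9 K + 18 t$)
$O{\left(m,p \right)} = m - 36 p$ ($O{\left(m,p \right)} = \left(9 \left(-4\right) + 18 \cdot 0\right) p + m = \left(-36 + 0\right) p + m = - 36 p + m = m - 36 p$)
$\frac{722292}{O{\left(-18,-844 \right)}} = \frac{722292}{-18 - -30384} = \frac{722292}{-18 + 30384} = \frac{722292}{30366} = 722292 \cdot \frac{1}{30366} = \frac{120382}{5061}$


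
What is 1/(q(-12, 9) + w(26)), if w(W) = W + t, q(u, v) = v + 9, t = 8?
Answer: 1/52 ≈ 0.019231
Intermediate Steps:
q(u, v) = 9 + v
w(W) = 8 + W (w(W) = W + 8 = 8 + W)
1/(q(-12, 9) + w(26)) = 1/((9 + 9) + (8 + 26)) = 1/(18 + 34) = 1/52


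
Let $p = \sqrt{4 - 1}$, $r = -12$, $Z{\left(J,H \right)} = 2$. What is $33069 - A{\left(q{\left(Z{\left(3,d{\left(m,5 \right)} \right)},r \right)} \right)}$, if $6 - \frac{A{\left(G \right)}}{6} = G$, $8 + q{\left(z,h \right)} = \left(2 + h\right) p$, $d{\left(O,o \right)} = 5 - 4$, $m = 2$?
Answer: $32985 - 60 \sqrt{3} \approx 32881.0$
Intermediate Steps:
$d{\left(O,o \right)} = 1$
$p = \sqrt{3} \approx 1.732$
$q{\left(z,h \right)} = -8 + \sqrt{3} \left(2 + h\right)$ ($q{\left(z,h \right)} = -8 + \left(2 + h\right) \sqrt{3} = -8 + \sqrt{3} \left(2 + h\right)$)
$A{\left(G \right)} = 36 - 6 G$
$33069 - A{\left(q{\left(Z{\left(3,d{\left(m,5 \right)} \right)},r \right)} \right)} = 33069 - \left(36 - 6 \left(-8 + 2 \sqrt{3} - 12 \sqrt{3}\right)\right) = 33069 - \left(36 - 6 \left(-8 - 10 \sqrt{3}\right)\right) = 33069 - \left(36 + \left(48 + 60 \sqrt{3}\right)\right) = 33069 - \left(84 + 60 \sqrt{3}\right) = 32985 - 60 \sqrt{3}$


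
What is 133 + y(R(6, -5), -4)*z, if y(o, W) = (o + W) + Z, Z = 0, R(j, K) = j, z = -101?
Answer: -69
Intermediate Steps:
y(o, W) = W + o (y(o, W) = (o + W) + 0 = (W + o) + 0 = W + o)
133 + y(R(6, -5), -4)*z = 133 + (-4 + 6)*(-101) = 133 + 2*(-101) = 133 - 202 = -69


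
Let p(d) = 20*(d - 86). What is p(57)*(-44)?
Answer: 25520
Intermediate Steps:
p(d) = -1720 + 20*d (p(d) = 20*(-86 + d) = -1720 + 20*d)
p(57)*(-44) = (-1720 + 20*57)*(-44) = (-1720 + 1140)*(-44) = -580*(-44) = 25520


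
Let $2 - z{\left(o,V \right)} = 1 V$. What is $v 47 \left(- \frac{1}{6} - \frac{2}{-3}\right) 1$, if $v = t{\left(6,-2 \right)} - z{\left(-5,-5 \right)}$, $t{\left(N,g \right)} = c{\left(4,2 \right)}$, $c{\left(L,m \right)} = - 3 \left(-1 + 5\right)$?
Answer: $- \frac{893}{2} \approx -446.5$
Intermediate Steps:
$z{\left(o,V \right)} = 2 - V$ ($z{\left(o,V \right)} = 2 - 1 V = 2 - V$)
$c{\left(L,m \right)} = -12$ ($c{\left(L,m \right)} = \left(-3\right) 4 = -12$)
$t{\left(N,g \right)} = -12$
$v = -19$ ($v = -12 - \left(2 - -5\right) = -12 - \left(2 + 5\right) = -12 - 7 = -19$)
$v 47 \left(- \frac{1}{6} - \frac{2}{-3}\right) 1 = \left(-19\right) 47 \left(- \frac{1}{6} - \frac{2}{-3}\right) 1 = - 893 \left(\left(-1\right) \frac{1}{6} - - \frac{2}{3}\right) 1 = - 893 \left(- \frac{1}{6} + \frac{2}{3}\right) 1 = - 893 \cdot \frac{1}{2} \cdot 1 = \left(-893\right) \frac{1}{2} = - \frac{893}{2}$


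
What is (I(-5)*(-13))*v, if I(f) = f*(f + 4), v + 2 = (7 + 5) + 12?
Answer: -1430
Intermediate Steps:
v = 22 (v = -2 + ((7 + 5) + 12) = -2 + (12 + 12) = -2 + 24 = 22)
I(f) = f*(4 + f)
(I(-5)*(-13))*v = (-5*(4 - 5)*(-13))*22 = (-5*(-1)*(-13))*22 = (5*(-13))*22 = -65*22 = -1430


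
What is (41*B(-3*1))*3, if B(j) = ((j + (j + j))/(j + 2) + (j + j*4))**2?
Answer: 4428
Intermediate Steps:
B(j) = (5*j + 3*j/(2 + j))**2 (B(j) = ((j + 2*j)/(2 + j) + (j + 4*j))**2 = ((3*j)/(2 + j) + 5*j)**2 = (3*j/(2 + j) + 5*j)**2 = (5*j + 3*j/(2 + j))**2)
(41*B(-3*1))*3 = (41*((-3*1)**2*(13 + 5*(-3*1))**2/(2 - 3*1)**2))*3 = (41*((-3)**2*(13 + 5*(-3))**2/(2 - 3)**2))*3 = (41*(9*(13 - 15)**2/(-1)**2))*3 = (41*(9*1*(-2)**2))*3 = (41*(9*1*4))*3 = (41*36)*3 = 1476*3 = 4428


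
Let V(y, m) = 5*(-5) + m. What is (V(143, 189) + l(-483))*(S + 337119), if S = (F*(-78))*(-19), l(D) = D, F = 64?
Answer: -137797473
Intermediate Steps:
S = 94848 (S = (64*(-78))*(-19) = -4992*(-19) = 94848)
V(y, m) = -25 + m
(V(143, 189) + l(-483))*(S + 337119) = ((-25 + 189) - 483)*(94848 + 337119) = (164 - 483)*431967 = -319*431967 = -137797473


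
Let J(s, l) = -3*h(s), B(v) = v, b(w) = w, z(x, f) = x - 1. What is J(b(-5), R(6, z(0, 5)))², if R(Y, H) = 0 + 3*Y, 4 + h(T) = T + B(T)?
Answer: 1764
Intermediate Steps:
z(x, f) = -1 + x
h(T) = -4 + 2*T (h(T) = -4 + (T + T) = -4 + 2*T)
R(Y, H) = 3*Y
J(s, l) = 12 - 6*s (J(s, l) = -3*(-4 + 2*s) = 12 - 6*s)
J(b(-5), R(6, z(0, 5)))² = (12 - 6*(-5))² = (12 + 30)² = 42² = 1764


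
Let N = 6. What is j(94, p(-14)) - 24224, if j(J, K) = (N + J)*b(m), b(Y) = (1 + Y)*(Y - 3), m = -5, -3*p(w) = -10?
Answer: -21024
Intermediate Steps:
p(w) = 10/3 (p(w) = -⅓*(-10) = 10/3)
b(Y) = (1 + Y)*(-3 + Y)
j(J, K) = 192 + 32*J (j(J, K) = (6 + J)*(-3 + (-5)² - 2*(-5)) = (6 + J)*(-3 + 25 + 10) = (6 + J)*32 = 192 + 32*J)
j(94, p(-14)) - 24224 = (192 + 32*94) - 24224 = (192 + 3008) - 24224 = 3200 - 24224 = -21024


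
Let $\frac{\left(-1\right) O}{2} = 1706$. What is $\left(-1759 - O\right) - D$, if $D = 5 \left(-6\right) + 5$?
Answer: $1678$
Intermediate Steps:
$O = -3412$ ($O = \left(-2\right) 1706 = -3412$)
$D = -25$ ($D = -30 + 5 = -25$)
$\left(-1759 - O\right) - D = \left(-1759 - -3412\right) - -25 = \left(-1759 + 3412\right) + 25 = 1653 + 25 = 1678$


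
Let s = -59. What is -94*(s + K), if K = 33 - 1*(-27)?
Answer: -94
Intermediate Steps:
K = 60 (K = 33 + 27 = 60)
-94*(s + K) = -94*(-59 + 60) = -94*1 = -94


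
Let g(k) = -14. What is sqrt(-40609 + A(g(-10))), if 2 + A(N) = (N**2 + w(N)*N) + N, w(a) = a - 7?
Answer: I*sqrt(40135) ≈ 200.34*I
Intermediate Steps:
w(a) = -7 + a
A(N) = -2 + N + N**2 + N*(-7 + N) (A(N) = -2 + ((N**2 + (-7 + N)*N) + N) = -2 + ((N**2 + N*(-7 + N)) + N) = -2 + (N + N**2 + N*(-7 + N)) = -2 + N + N**2 + N*(-7 + N))
sqrt(-40609 + A(g(-10))) = sqrt(-40609 + (-2 - 6*(-14) + 2*(-14)**2)) = sqrt(-40609 + (-2 + 84 + 2*196)) = sqrt(-40609 + (-2 + 84 + 392)) = sqrt(-40609 + 474) = sqrt(-40135) = I*sqrt(40135)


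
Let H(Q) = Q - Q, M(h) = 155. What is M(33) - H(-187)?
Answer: 155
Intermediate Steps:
H(Q) = 0
M(33) - H(-187) = 155 - 1*0 = 155 + 0 = 155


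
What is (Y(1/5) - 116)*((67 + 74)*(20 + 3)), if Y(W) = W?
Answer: -1877697/5 ≈ -3.7554e+5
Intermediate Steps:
(Y(1/5) - 116)*((67 + 74)*(20 + 3)) = (1/5 - 116)*((67 + 74)*(20 + 3)) = (1/5 - 116)*(141*23) = -579/5*3243 = -1877697/5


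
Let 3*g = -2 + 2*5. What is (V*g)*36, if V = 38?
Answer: 3648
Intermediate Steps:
g = 8/3 (g = (-2 + 2*5)/3 = (-2 + 10)/3 = (1/3)*8 = 8/3 ≈ 2.6667)
(V*g)*36 = (38*(8/3))*36 = (304/3)*36 = 3648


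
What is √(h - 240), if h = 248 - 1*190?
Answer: I*√182 ≈ 13.491*I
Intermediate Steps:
h = 58 (h = 248 - 190 = 58)
√(h - 240) = √(58 - 240) = √(-182) = I*√182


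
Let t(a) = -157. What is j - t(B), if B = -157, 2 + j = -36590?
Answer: -36435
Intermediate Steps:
j = -36592 (j = -2 - 36590 = -36592)
j - t(B) = -36592 - 1*(-157) = -36592 + 157 = -36435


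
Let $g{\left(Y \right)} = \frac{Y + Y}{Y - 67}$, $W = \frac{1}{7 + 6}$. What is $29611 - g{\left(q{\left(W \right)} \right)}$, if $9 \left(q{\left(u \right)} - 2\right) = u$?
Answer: $\frac{112581257}{3802} \approx 29611.0$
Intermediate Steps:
$W = \frac{1}{13} \approx 0.076923$
$q{\left(u \right)} = 2 + \frac{u}{9}$
$g{\left(Y \right)} = \frac{2 Y}{-67 + Y}$
$29611 - g{\left(q{\left(W \right)} \right)} = 29611 - \frac{2 \left(2 + \frac{1}{9} \cdot \frac{1}{13}\right)}{-67 + \left(2 + \frac{1}{9} \cdot \frac{1}{13}\right)} = 29611 - \frac{2 \left(2 + \frac{1}{117}\right)}{-67 + \left(2 + \frac{1}{117}\right)} = 29611 - 2 \cdot \frac{235}{117} \frac{1}{-67 + \frac{235}{117}} = 29611 - 2 \cdot \frac{235}{117} \frac{1}{- \frac{7604}{117}} = 29611 - 2 \cdot \frac{235}{117} \left(- \frac{117}{7604}\right) = 29611 - - \frac{235}{3802} = 29611 + \frac{235}{3802} = \frac{112581257}{3802}$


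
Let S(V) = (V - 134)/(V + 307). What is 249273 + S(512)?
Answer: 3240555/13 ≈ 2.4927e+5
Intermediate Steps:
S(V) = (-134 + V)/(307 + V)
249273 + S(512) = 249273 + (-134 + 512)/(307 + 512) = 249273 + 378/819 = 249273 + (1/819)*378 = 249273 + 6/13 = 3240555/13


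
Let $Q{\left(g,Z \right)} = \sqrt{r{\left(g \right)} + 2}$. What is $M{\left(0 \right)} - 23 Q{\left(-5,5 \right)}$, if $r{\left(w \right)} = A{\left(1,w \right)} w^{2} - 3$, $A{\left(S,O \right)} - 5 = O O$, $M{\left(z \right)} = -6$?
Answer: $-6 - 23 \sqrt{749} \approx -635.46$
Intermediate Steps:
$A{\left(S,O \right)} = 5 + O^{2}$ ($A{\left(S,O \right)} = 5 + O O = 5 + O^{2}$)
$r{\left(w \right)} = -3 + w^{2} \left(5 + w^{2}\right)$ ($r{\left(w \right)} = \left(5 + w^{2}\right) w^{2} - 3 = w^{2} \left(5 + w^{2}\right) - 3 = -3 + w^{2} \left(5 + w^{2}\right)$)
$Q{\left(g,Z \right)} = \sqrt{-1 + g^{2} \left(5 + g^{2}\right)}$ ($Q{\left(g,Z \right)} = \sqrt{\left(-3 + g^{2} \left(5 + g^{2}\right)\right) + 2} = \sqrt{-1 + g^{2} \left(5 + g^{2}\right)}$)
$M{\left(0 \right)} - 23 Q{\left(-5,5 \right)} = -6 - 23 \sqrt{-1 + \left(-5\right)^{2} \left(5 + \left(-5\right)^{2}\right)} = -6 - 23 \sqrt{-1 + 25 \left(5 + 25\right)} = -6 - 23 \sqrt{-1 + 25 \cdot 30} = -6 - 23 \sqrt{-1 + 750} = -6 - 23 \sqrt{749}$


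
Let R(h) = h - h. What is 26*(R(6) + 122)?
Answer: 3172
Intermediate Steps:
R(h) = 0
26*(R(6) + 122) = 26*(0 + 122) = 26*122 = 3172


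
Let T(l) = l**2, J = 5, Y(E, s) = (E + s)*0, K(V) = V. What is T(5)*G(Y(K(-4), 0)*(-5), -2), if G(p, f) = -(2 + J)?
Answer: -175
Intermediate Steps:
Y(E, s) = 0
G(p, f) = -7 (G(p, f) = -(2 + 5) = -1*7 = -7)
T(5)*G(Y(K(-4), 0)*(-5), -2) = 5**2*(-7) = 25*(-7) = -175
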